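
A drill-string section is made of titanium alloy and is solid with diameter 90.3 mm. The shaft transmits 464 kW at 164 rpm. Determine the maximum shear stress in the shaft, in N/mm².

187 N/mm²

ω = 2π·164/60 = 17.17 rad/s, so T = P/ω = 464×10³ / 17.17 = 27020 N·m.
J = πd⁴/32 = π(0.0903)⁴/32 = 6.528×10^-6 m⁴.
τ_max = T·r/J = 27020 × 0.0451 / 6.528×10^-6 = 1.869×10^8 Pa.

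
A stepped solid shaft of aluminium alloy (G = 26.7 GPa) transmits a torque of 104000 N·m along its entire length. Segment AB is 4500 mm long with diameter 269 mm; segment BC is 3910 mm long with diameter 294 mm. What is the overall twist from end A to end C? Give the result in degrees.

3.14°

J_AB = π(0.269)⁴/32 = 5.14×10^-4 m⁴; J_BC = π(0.294)⁴/32 = 7.33×10^-4 m⁴.
θ = (T/G)·Σ L_i/J_i = (104000/26.7×10⁹)·(4.50/5.14×10^-4 + 3.91/7.33×10^-4) = 0.05486 rad.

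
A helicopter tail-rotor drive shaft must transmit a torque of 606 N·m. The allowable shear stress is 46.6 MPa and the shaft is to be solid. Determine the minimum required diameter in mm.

For a solid shaft τ_max = 16T/(πd³), so d = (16T/(π τ_allow))^(1/3) = (16·606.0/(π·4.66×10^7))^(1/3) = 0.04046 m.

40.5 mm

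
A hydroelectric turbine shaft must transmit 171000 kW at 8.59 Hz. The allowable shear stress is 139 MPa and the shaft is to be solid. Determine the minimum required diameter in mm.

488 mm

ω = 2π·8.59 = 53.97 rad/s, so T = P/ω = 171000×10³ / 53.97 = 3.168e6 N·m.
For a solid shaft τ_max = 16T/(πd³), so d = (16T/(π τ_allow))^(1/3) = (16·3.168e6/(π·1.39×10^8))^(1/3) = 0.4878 m.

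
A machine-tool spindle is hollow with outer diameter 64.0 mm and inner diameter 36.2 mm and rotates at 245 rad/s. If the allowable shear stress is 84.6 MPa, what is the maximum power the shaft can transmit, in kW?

J = π(d_o⁴ − d_i⁴)/32 = π(0.0640⁴ − 0.0362⁴)/32 = 1.479×10^-6 m⁴.
T_max = τ_allow·J/r = 8.46×10^7 × 1.479×10^-6 / 0.0320 = 3909 N·m.
ω = 245 rad/s, so P_max = T_max·ω = 9.577×10^5 W.

958 kW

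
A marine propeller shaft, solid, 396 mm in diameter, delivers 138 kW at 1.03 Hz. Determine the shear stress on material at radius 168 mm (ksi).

ω = 2π·1.03 = 6.472 rad/s, so T = P/ω = 138×10³ / 6.472 = 21320 N·m.
J = πd⁴/32 = π(0.396)⁴/32 = 2.414×10^-3 m⁴.
Shear stress varies linearly with radius: τ = T·r/J = 21320 × 0.168 / 2.414×10^-3 = 1.484×10^6 Pa.

0.215 ksi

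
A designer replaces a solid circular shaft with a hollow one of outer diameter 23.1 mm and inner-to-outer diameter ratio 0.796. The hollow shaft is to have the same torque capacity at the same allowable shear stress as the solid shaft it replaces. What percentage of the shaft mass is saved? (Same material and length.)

48.4 %

Equal τ_max and T ⇒ the solid shaft needs d_s³ = d_o³(1−k⁴), so d_s = 23.1·(1−0.796⁴)^(1/3) = 19.47 mm.
Area ratio A_h/A_s = d_o²(1−k²)/d_s² = (1−k²)/(1−k⁴)^(2/3) = 0.5159.
Mass saving = 1 − 0.5159 = 48.4 %.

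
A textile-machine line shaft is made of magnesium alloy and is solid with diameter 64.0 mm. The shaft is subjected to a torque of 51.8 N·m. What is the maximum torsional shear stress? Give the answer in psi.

146 psi

J = πd⁴/32 = π(0.0640)⁴/32 = 1.647×10^-6 m⁴.
τ_max = T·r/J = 51.80 × 0.0320 / 1.647×10^-6 = 1.006×10^6 Pa.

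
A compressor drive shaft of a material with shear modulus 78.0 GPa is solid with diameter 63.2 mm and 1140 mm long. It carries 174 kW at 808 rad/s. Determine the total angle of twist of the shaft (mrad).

2.01 mrad

ω = 808 rad/s, so T = P/ω = 174×10³ / 808.0 = 215.3 N·m.
J = πd⁴/32 = π(0.0632)⁴/32 = 1.566×10^-6 m⁴.
θ = T·L/(G·J) = 215.3 × 1.14 / (78.0×10⁹ × 1.566×10^-6) = 2.009×10^-3 rad.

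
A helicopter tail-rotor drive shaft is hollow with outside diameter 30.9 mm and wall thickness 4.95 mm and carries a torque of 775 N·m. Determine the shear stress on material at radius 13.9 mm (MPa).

J = π(d_o⁴ − d_i⁴)/32 = π(0.0309⁴ − 0.0210⁴)/32 = 7.041×10^-8 m⁴.
Shear stress varies linearly with radius: τ = T·r/J = 775.0 × 0.0139 / 7.041×10^-8 = 1.530×10^8 Pa.

153 MPa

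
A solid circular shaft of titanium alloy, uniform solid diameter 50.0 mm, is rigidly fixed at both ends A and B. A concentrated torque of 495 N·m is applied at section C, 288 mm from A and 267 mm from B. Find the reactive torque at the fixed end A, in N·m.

238 N·m

With uniform GJ and both ends fixed, compatibility θ_AC = θ_CB gives T_A·a = T_B·b, together with T_A + T_B = T₀.
T_A = T₀·b/(a+b) = 495.0·267/555.0 = 238.1 N·m; T_B = 256.9 N·m.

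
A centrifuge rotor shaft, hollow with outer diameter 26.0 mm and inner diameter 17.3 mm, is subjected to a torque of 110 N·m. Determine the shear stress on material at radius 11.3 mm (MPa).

J = π(d_o⁴ − d_i⁴)/32 = π(0.0260⁴ − 0.0173⁴)/32 = 3.607×10^-8 m⁴.
Shear stress varies linearly with radius: τ = T·r/J = 110.0 × 0.0113 / 3.607×10^-8 = 3.446×10^7 Pa.

34.5 MPa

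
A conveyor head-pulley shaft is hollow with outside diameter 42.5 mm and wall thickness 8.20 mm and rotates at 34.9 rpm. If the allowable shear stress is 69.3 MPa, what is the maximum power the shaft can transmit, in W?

J = π(d_o⁴ − d_i⁴)/32 = π(0.0425⁴ − 0.0261⁴)/32 = 2.747×10^-7 m⁴.
T_max = τ_allow·J/r = 6.93×10^7 × 2.747×10^-7 / 0.0213 = 896.0 N·m.
ω = 2π·34.9/60 = 3.655 rad/s, so P_max = T_max·ω = 3275 W.

3270 W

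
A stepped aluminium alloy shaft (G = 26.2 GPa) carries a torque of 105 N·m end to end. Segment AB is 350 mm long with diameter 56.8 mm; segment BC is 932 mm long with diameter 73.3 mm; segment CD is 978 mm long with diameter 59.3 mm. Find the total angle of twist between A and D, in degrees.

0.339°

J_AB = π(0.0568)⁴/32 = 1.02×10^-6 m⁴; J_BC = π(0.0733)⁴/32 = 2.83×10^-6 m⁴; J_CD = π(0.0593)⁴/32 = 1.21×10^-6 m⁴.
θ = (T/G)·Σ L_i/J_i = (105.0/26.2×10⁹)·(0.350/1.02×10^-6 + 0.932/2.83×10^-6 + 0.978/1.21×10^-6) = 5.919×10^-3 rad.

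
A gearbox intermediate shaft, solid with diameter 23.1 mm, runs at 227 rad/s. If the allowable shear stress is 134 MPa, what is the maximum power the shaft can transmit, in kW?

73.6 kW

J = πd⁴/32 = π(0.0231)⁴/32 = 2.795×10^-8 m⁴.
T_max = τ_allow·J/r = 1.34×10^8 × 2.795×10^-8 / 0.0116 = 324.3 N·m.
ω = 227 rad/s, so P_max = T_max·ω = 7.362×10^4 W.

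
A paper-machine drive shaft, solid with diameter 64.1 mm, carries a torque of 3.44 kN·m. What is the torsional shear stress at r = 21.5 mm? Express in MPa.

J = πd⁴/32 = π(0.0641)⁴/32 = 1.657×10^-6 m⁴.
Shear stress varies linearly with radius: τ = T·r/J = 3440 × 0.0215 / 1.657×10^-6 = 4.462×10^7 Pa.

44.6 MPa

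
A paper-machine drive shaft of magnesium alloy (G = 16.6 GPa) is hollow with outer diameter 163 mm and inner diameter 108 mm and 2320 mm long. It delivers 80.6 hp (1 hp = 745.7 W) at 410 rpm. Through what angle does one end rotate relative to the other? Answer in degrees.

ω = 2π·410/60 = 42.94 rad/s, so T = P/ω = 80.6×745.7 / 42.94 = 1400 N·m.
J = π(d_o⁴ − d_i⁴)/32 = π(0.163⁴ − 0.108⁴)/32 = 5.595×10^-5 m⁴.
θ = T·L/(G·J) = 1400 × 2.32 / (16.6×10⁹ × 5.595×10^-5) = 3.497×10^-3 rad.

0.200°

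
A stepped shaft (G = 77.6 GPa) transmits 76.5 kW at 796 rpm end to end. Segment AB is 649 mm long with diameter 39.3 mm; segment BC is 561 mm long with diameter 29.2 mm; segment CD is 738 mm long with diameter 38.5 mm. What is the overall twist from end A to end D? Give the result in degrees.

9.52°

ω = 2π·796/60 = 83.36 rad/s, so T = P/ω = 76.5×10³ / 83.36 = 917.7 N·m.
J_AB = π(0.0393)⁴/32 = 2.34×10^-7 m⁴; J_BC = π(0.0292)⁴/32 = 7.14×10^-8 m⁴; J_CD = π(0.0385)⁴/32 = 2.16×10^-7 m⁴.
θ = (T/G)·Σ L_i/J_i = (917.7/77.6×10⁹)·(0.649/2.34×10^-7 + 0.561/7.14×10^-8 + 0.738/2.16×10^-7) = 0.1662 rad.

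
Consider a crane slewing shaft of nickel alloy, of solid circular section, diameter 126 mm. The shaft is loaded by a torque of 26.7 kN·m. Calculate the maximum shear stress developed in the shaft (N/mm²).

68.0 N/mm²

J = πd⁴/32 = π(0.126)⁴/32 = 2.474×10^-5 m⁴.
τ_max = T·r/J = 26700 × 0.0630 / 2.474×10^-5 = 6.798×10^7 Pa.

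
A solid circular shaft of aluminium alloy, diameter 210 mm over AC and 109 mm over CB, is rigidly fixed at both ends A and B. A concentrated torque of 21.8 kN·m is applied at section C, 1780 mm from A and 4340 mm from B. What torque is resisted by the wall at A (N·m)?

Compatibility: T_A·a/J_AC = T_B·b/J_CB with T_A + T_B = T₀.
J_AC = 1.91×10^-4 m⁴, J_CB = 1.39×10^-5 m⁴, so T_A = T₀·(J_AC/a)/((J_AC/a)+(J_CB/b)) = 21170 N·m, T_B = 630.2 N·m.

21200 N·m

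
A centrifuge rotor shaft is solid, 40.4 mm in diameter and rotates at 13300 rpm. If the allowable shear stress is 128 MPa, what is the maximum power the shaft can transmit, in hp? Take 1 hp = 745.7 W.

J = πd⁴/32 = π(0.0404)⁴/32 = 2.615×10^-7 m⁴.
T_max = τ_allow·J/r = 1.28×10^8 × 2.615×10^-7 / 0.0202 = 1657 N·m.
ω = 2π·13300/60 = 1393 rad/s, so P_max = T_max·ω = 2.308×10^6 W.

3100 hp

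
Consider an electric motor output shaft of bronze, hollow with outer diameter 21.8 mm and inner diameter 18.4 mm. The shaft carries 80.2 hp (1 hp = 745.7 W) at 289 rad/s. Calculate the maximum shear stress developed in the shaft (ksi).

30.0 ksi

ω = 289 rad/s, so T = P/ω = 80.2×745.7 / 289.0 = 206.9 N·m.
J = π(d_o⁴ − d_i⁴)/32 = π(0.0218⁴ − 0.0184⁴)/32 = 1.092×10^-8 m⁴.
τ_max = T·r/J = 206.9 × 0.0109 / 1.092×10^-8 = 2.066×10^8 Pa.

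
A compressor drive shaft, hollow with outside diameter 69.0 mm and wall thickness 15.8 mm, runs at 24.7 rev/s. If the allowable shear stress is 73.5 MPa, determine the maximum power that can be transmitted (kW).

J = π(d_o⁴ − d_i⁴)/32 = π(0.0690⁴ − 0.0374⁴)/32 = 2.033×10^-6 m⁴.
T_max = τ_allow·J/r = 7.35×10^7 × 2.033×10^-6 / 0.0345 = 4332 N·m.
ω = 2π·24.7 = 155.2 rad/s, so P_max = T_max·ω = 6.723×10^5 W.

672 kW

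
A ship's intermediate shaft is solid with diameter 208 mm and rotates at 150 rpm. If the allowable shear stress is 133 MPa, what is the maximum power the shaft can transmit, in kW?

3690 kW

J = πd⁴/32 = π(0.208)⁴/32 = 1.838×10^-4 m⁴.
T_max = τ_allow·J/r = 1.33×10^8 × 1.838×10^-4 / 0.104 = 235000 N·m.
ω = 2π·150/60 = 15.71 rad/s, so P_max = T_max·ω = 3.691×10^6 W.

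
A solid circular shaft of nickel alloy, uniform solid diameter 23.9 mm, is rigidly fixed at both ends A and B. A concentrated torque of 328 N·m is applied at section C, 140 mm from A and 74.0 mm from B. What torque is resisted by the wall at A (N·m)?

With uniform GJ and both ends fixed, compatibility θ_AC = θ_CB gives T_A·a = T_B·b, together with T_A + T_B = T₀.
T_A = T₀·b/(a+b) = 328.0·74.0/214.0 = 113.4 N·m; T_B = 214.6 N·m.

113 N·m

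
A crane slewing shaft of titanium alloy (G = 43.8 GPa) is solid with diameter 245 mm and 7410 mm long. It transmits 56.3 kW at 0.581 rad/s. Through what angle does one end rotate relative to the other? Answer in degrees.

2.66°

ω = 0.581 rad/s, so T = P/ω = 56.3×10³ / 0.5810 = 96900 N·m.
J = πd⁴/32 = π(0.245)⁴/32 = 3.537×10^-4 m⁴.
θ = T·L/(G·J) = 96900 × 7.41 / (43.8×10⁹ × 3.537×10^-4) = 0.04635 rad.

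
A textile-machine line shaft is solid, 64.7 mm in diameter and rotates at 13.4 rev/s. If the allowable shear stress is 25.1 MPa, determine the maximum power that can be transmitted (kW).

J = πd⁴/32 = π(0.0647)⁴/32 = 1.720×10^-6 m⁴.
T_max = τ_allow·J/r = 2.51×10^7 × 1.720×10^-6 / 0.0324 = 1335 N·m.
ω = 2π·13.4 = 84.19 rad/s, so P_max = T_max·ω = 1.124×10^5 W.

112 kW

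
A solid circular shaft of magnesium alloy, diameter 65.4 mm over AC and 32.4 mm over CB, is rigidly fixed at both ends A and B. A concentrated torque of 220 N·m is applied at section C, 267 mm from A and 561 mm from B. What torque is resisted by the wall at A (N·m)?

214 N·m

Compatibility: T_A·a/J_AC = T_B·b/J_CB with T_A + T_B = T₀.
J_AC = 1.80×10^-6 m⁴, J_CB = 1.08×10^-7 m⁴, so T_A = T₀·(J_AC/a)/((J_AC/a)+(J_CB/b)) = 213.9 N·m, T_B = 6.131 N·m.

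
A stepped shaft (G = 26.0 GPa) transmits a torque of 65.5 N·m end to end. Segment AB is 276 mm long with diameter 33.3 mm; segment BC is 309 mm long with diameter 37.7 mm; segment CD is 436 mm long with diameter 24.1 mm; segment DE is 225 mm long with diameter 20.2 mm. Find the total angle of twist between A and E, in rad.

0.0775 rad

J_AB = π(0.0333)⁴/32 = 1.21×10^-7 m⁴; J_BC = π(0.0377)⁴/32 = 1.98×10^-7 m⁴; J_CD = π(0.0241)⁴/32 = 3.31×10^-8 m⁴; J_DE = π(0.0202)⁴/32 = 1.63×10^-8 m⁴.
θ = (T/G)·Σ L_i/J_i = (65.50/26.0×10⁹)·(0.276/1.21×10^-7 + 0.309/1.98×10^-7 + 0.436/3.31×10^-8 + 0.225/1.63×10^-8) = 0.07753 rad.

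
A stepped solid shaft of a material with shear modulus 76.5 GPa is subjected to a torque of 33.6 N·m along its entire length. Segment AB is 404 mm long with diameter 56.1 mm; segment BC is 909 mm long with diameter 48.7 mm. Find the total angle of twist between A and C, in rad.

9.05e-4 rad

J_AB = π(0.0561)⁴/32 = 9.72×10^-7 m⁴; J_BC = π(0.0487)⁴/32 = 5.52×10^-7 m⁴.
θ = (T/G)·Σ L_i/J_i = (33.60/76.5×10⁹)·(0.404/9.72×10^-7 + 0.909/5.52×10^-7) = 9.055×10^-4 rad.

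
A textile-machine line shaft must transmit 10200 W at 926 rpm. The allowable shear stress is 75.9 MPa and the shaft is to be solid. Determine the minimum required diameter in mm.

19.2 mm

ω = 2π·926/60 = 96.97 rad/s, so T = P/ω = 10200 / 96.97 = 105.2 N·m.
For a solid shaft τ_max = 16T/(πd³), so d = (16T/(π τ_allow))^(1/3) = (16·105.2/(π·7.59×10^7))^(1/3) = 0.01918 m.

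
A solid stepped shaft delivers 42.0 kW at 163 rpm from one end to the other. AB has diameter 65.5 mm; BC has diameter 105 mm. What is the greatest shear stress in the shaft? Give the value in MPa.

44.6 MPa

ω = 2π·163/60 = 17.07 rad/s, so T = P/ω = 42.0×10³ / 17.07 = 2461 N·m.
Under the same torque, τ_max = 16T/(πd³) is largest where d is smallest — segment AB (d = 65.5 mm).
τ_max = 16·2461/(π·(0.0655)³) = 4.459×10^7 Pa.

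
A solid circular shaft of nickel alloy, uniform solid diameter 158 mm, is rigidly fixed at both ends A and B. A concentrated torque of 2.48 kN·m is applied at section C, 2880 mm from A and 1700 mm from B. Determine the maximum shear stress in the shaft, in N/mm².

With uniform GJ and both ends fixed, compatibility θ_AC = θ_CB gives T_A·a = T_B·b, together with T_A + T_B = T₀.
T_A = T₀·b/(a+b) = 2480·1700/4580 = 920.5 N·m; T_B = 1559 N·m.
τ in each portion: τ_AC = 1.19×10^6 Pa, τ_CB = 2.01×10^6 Pa; maximum is in CB.
τ_max = T_CB·r/J = 1559·0.0790/6.12×10^-5 = 2.014×10^6 Pa.

2.01 N/mm²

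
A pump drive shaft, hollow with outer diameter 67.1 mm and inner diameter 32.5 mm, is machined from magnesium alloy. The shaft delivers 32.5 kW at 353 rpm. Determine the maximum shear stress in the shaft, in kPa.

15700 kPa

ω = 2π·353/60 = 36.97 rad/s, so T = P/ω = 32.5×10³ / 36.97 = 879.2 N·m.
J = π(d_o⁴ − d_i⁴)/32 = π(0.0671⁴ − 0.0325⁴)/32 = 1.881×10^-6 m⁴.
τ_max = T·r/J = 879.2 × 0.0335 / 1.881×10^-6 = 1.568×10^7 Pa.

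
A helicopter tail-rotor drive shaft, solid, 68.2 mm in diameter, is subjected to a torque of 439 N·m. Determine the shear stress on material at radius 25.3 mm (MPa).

J = πd⁴/32 = π(0.0682)⁴/32 = 2.124×10^-6 m⁴.
Shear stress varies linearly with radius: τ = T·r/J = 439.0 × 0.0253 / 2.124×10^-6 = 5.229×10^6 Pa.

5.23 MPa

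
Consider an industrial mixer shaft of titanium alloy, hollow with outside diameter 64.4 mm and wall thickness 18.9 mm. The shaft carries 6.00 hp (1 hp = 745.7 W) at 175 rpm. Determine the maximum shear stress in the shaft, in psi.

695 psi

ω = 2π·175/60 = 18.33 rad/s, so T = P/ω = 6.00×745.7 / 18.33 = 244.1 N·m.
J = π(d_o⁴ − d_i⁴)/32 = π(0.0644⁴ − 0.0266⁴)/32 = 1.640×10^-6 m⁴.
τ_max = T·r/J = 244.1 × 0.0322 / 1.640×10^-6 = 4.795×10^6 Pa.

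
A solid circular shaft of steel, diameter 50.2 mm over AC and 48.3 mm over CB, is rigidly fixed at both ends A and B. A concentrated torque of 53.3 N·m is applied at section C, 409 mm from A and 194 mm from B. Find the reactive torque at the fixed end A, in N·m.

Compatibility: T_A·a/J_AC = T_B·b/J_CB with T_A + T_B = T₀.
J_AC = 6.23×10^-7 m⁴, J_CB = 5.34×10^-7 m⁴, so T_A = T₀·(J_AC/a)/((J_AC/a)+(J_CB/b)) = 18.99 N·m, T_B = 34.31 N·m.

19.0 N·m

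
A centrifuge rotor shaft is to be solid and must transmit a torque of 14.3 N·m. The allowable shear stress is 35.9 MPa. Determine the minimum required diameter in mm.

12.7 mm

For a solid shaft τ_max = 16T/(πd³), so d = (16T/(π τ_allow))^(1/3) = (16·14.30/(π·3.59×10^7))^(1/3) = 0.01266 m.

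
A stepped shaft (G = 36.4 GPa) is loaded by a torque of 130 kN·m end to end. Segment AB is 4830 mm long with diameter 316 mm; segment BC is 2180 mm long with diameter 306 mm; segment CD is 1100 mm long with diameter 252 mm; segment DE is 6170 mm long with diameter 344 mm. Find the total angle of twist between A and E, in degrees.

3.01°

J_AB = π(0.316)⁴/32 = 9.79×10^-4 m⁴; J_BC = π(0.306)⁴/32 = 8.61×10^-4 m⁴; J_CD = π(0.252)⁴/32 = 3.96×10^-4 m⁴; J_DE = π(0.344)⁴/32 = 1.37×10^-3 m⁴.
θ = (T/G)·Σ L_i/J_i = (130000/36.4×10⁹)·(4.83/9.79×10^-4 + 2.18/8.61×10^-4 + 1.10/3.96×10^-4 + 6.17/1.37×10^-3) = 0.05262 rad.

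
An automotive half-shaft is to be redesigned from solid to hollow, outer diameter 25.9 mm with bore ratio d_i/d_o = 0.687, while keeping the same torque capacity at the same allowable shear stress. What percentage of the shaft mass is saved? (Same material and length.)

37.5 %

Equal τ_max and T ⇒ the solid shaft needs d_s³ = d_o³(1−k⁴), so d_s = 25.9·(1−0.687⁴)^(1/3) = 23.81 mm.
Area ratio A_h/A_s = d_o²(1−k²)/d_s² = (1−k²)/(1−k⁴)^(2/3) = 0.6246.
Mass saving = 1 − 0.6246 = 37.5 %.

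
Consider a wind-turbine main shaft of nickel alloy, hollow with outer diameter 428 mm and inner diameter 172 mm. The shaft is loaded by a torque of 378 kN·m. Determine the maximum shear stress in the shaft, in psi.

J = π(d_o⁴ − d_i⁴)/32 = π(0.428⁴ − 0.172⁴)/32 = 3.208×10^-3 m⁴.
τ_max = T·r/J = 378000 × 0.214 / 3.208×10^-3 = 2.521×10^7 Pa.

3660 psi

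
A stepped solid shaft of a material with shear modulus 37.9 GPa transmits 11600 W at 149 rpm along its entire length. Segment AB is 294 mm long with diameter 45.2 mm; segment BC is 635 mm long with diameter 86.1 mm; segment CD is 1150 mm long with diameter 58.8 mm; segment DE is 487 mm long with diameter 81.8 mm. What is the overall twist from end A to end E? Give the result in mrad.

ω = 2π·149/60 = 15.60 rad/s, so T = P/ω = 11600 / 15.60 = 743.4 N·m.
J_AB = π(0.0452)⁴/32 = 4.10×10^-7 m⁴; J_BC = π(0.0861)⁴/32 = 5.40×10^-6 m⁴; J_CD = π(0.0588)⁴/32 = 1.17×10^-6 m⁴; J_DE = π(0.0818)⁴/32 = 4.40×10^-6 m⁴.
θ = (T/G)·Σ L_i/J_i = (743.4/37.9×10⁹)·(0.294/4.10×10^-7 + 0.635/5.40×10^-6 + 1.15/1.17×10^-6 + 0.487/4.40×10^-6) = 0.03778 rad.

37.8 mrad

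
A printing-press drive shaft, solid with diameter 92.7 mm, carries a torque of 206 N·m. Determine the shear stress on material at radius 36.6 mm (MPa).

J = πd⁴/32 = π(0.0927)⁴/32 = 7.250×10^-6 m⁴.
Shear stress varies linearly with radius: τ = T·r/J = 206.0 × 0.0366 / 7.250×10^-6 = 1.040×10^6 Pa.

1.04 MPa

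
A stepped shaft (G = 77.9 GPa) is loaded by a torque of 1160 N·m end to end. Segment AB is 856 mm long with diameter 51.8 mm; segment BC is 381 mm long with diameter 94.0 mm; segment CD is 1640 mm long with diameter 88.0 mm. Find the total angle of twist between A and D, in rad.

J_AB = π(0.0518)⁴/32 = 7.07×10^-7 m⁴; J_BC = π(0.0940)⁴/32 = 7.66×10^-6 m⁴; J_CD = π(0.0880)⁴/32 = 5.89×10^-6 m⁴.
θ = (T/G)·Σ L_i/J_i = (1160/77.9×10⁹)·(0.856/7.07×10^-7 + 0.381/7.66×10^-6 + 1.64/5.89×10^-6) = 0.02292 rad.

0.0229 rad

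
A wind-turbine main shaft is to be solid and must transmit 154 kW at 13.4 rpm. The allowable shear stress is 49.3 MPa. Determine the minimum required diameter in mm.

225 mm

ω = 2π·13.4/60 = 1.403 rad/s, so T = P/ω = 154×10³ / 1.403 = 109700 N·m.
For a solid shaft τ_max = 16T/(πd³), so d = (16T/(π τ_allow))^(1/3) = (16·109700/(π·4.93×10^7))^(1/3) = 0.2246 m.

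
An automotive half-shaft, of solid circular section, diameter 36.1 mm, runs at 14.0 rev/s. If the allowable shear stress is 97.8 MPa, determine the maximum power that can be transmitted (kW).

J = πd⁴/32 = π(0.0361)⁴/32 = 1.667×10^-7 m⁴.
T_max = τ_allow·J/r = 9.78×10^7 × 1.667×10^-7 / 0.0181 = 903.4 N·m.
ω = 2π·14.0 = 87.96 rad/s, so P_max = T_max·ω = 7.947×10^4 W.

79.5 kW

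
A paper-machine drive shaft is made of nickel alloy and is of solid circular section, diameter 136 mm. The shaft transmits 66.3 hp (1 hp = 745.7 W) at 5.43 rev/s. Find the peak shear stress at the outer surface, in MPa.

2.93 MPa

ω = 2π·5.43 = 34.12 rad/s, so T = P/ω = 66.3×745.7 / 34.12 = 1449 N·m.
J = πd⁴/32 = π(0.136)⁴/32 = 3.359×10^-5 m⁴.
τ_max = T·r/J = 1449 × 0.0680 / 3.359×10^-5 = 2.934×10^6 Pa.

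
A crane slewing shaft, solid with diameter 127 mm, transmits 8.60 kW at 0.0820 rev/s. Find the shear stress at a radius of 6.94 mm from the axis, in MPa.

4.54 MPa

ω = 2π·0.0820 = 0.5152 rad/s, so T = P/ω = 8.60×10³ / 0.5152 = 16690 N·m.
J = πd⁴/32 = π(0.127)⁴/32 = 2.554×10^-5 m⁴.
Shear stress varies linearly with radius: τ = T·r/J = 16690 × 0.00694 / 2.554×10^-5 = 4.536×10^6 Pa.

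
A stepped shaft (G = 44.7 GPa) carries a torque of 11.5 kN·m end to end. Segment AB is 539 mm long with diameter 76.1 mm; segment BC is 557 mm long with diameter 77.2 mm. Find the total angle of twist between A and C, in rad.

0.0832 rad

J_AB = π(0.0761)⁴/32 = 3.29×10^-6 m⁴; J_BC = π(0.0772)⁴/32 = 3.49×10^-6 m⁴.
θ = (T/G)·Σ L_i/J_i = (11500/44.7×10⁹)·(0.539/3.29×10^-6 + 0.557/3.49×10^-6) = 0.08321 rad.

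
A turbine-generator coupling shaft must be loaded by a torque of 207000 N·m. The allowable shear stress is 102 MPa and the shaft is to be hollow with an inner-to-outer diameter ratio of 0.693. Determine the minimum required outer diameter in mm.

238 mm

For a hollow shaft with d_i/d_o = 0.693: τ_max = 16T/(π d_o³ (1−k⁴)), so d_o = [16T/(π τ_allow (1−k⁴))]^(1/3) = [16·207000/(π·1.02×10^8·0.7694)]^(1/3) = 0.2377 m.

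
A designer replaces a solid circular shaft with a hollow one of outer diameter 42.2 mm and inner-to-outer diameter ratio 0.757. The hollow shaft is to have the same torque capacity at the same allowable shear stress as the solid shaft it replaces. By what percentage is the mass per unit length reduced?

Equal τ_max and T ⇒ the solid shaft needs d_s³ = d_o³(1−k⁴), so d_s = 42.2·(1−0.757⁴)^(1/3) = 36.96 mm.
Area ratio A_h/A_s = d_o²(1−k²)/d_s² = (1−k²)/(1−k⁴)^(2/3) = 0.5567.
Mass saving = 1 − 0.5567 = 44.3 %.

44.3 %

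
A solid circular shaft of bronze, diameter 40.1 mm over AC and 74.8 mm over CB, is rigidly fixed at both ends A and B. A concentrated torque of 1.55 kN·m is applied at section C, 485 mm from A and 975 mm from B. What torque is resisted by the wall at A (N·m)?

Compatibility: T_A·a/J_AC = T_B·b/J_CB with T_A + T_B = T₀.
J_AC = 2.54×10^-7 m⁴, J_CB = 3.07×10^-6 m⁴, so T_A = T₀·(J_AC/a)/((J_AC/a)+(J_CB/b)) = 220.7 N·m, T_B = 1329 N·m.

221 N·m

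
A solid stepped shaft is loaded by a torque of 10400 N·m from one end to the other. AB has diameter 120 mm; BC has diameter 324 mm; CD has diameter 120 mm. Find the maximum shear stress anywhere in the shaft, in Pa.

Under the same torque, τ_max = 16T/(πd³) is largest where d is smallest — segment AB (d = 120 mm).
τ_max = 16·10400/(π·(0.120)³) = 3.065×10^7 Pa.

3.07e7 Pa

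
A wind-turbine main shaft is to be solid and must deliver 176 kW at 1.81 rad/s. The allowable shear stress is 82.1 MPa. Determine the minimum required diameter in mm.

ω = 1.81 rad/s, so T = P/ω = 176×10³ / 1.810 = 97240 N·m.
For a solid shaft τ_max = 16T/(πd³), so d = (16T/(π τ_allow))^(1/3) = (16·97240/(π·8.21×10^7))^(1/3) = 0.1820 m.

182 mm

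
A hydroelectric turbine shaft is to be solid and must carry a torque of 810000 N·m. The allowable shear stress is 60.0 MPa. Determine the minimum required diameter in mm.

For a solid shaft τ_max = 16T/(πd³), so d = (16T/(π τ_allow))^(1/3) = (16·810000/(π·6.00×10^7))^(1/3) = 0.4097 m.

410 mm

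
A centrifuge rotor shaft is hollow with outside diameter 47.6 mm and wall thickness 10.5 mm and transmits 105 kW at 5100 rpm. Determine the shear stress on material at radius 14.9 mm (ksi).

0.934 ksi

ω = 2π·5100/60 = 534.1 rad/s, so T = P/ω = 105×10³ / 534.1 = 196.6 N·m.
J = π(d_o⁴ − d_i⁴)/32 = π(0.0476⁴ − 0.0266⁴)/32 = 4.548×10^-7 m⁴.
Shear stress varies linearly with radius: τ = T·r/J = 196.6 × 0.0149 / 4.548×10^-7 = 6.440×10^6 Pa.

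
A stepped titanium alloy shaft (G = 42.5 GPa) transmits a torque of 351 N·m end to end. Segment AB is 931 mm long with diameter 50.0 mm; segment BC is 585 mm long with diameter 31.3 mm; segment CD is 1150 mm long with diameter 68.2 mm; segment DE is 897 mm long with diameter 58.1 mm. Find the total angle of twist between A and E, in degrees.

4.29°

J_AB = π(0.0500)⁴/32 = 6.14×10^-7 m⁴; J_BC = π(0.0313)⁴/32 = 9.42×10^-8 m⁴; J_CD = π(0.0682)⁴/32 = 2.12×10^-6 m⁴; J_DE = π(0.0581)⁴/32 = 1.12×10^-6 m⁴.
θ = (T/G)·Σ L_i/J_i = (351.0/42.5×10⁹)·(0.931/6.14×10^-7 + 0.585/9.42×10^-8 + 1.15/2.12×10^-6 + 0.897/1.12×10^-6) = 0.07490 rad.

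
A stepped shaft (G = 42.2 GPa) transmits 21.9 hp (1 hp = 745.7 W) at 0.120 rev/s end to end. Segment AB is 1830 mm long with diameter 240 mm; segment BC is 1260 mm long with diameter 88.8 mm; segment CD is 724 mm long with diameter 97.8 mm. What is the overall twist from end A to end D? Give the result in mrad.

150 mrad

ω = 2π·0.120 = 0.7540 rad/s, so T = P/ω = 21.9×745.7 / 0.7540 = 21660 N·m.
J_AB = π(0.240)⁴/32 = 3.26×10^-4 m⁴; J_BC = π(0.0888)⁴/32 = 6.10×10^-6 m⁴; J_CD = π(0.0978)⁴/32 = 8.98×10^-6 m⁴.
θ = (T/G)·Σ L_i/J_i = (21660/42.2×10⁹)·(1.83/3.26×10^-4 + 1.26/6.10×10^-6 + 0.724/8.98×10^-6) = 0.1502 rad.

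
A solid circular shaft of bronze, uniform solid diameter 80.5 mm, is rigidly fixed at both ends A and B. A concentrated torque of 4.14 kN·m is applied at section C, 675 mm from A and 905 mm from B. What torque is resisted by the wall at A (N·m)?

2370 N·m

With uniform GJ and both ends fixed, compatibility θ_AC = θ_CB gives T_A·a = T_B·b, together with T_A + T_B = T₀.
T_A = T₀·b/(a+b) = 4140·905/1580 = 2371 N·m; T_B = 1769 N·m.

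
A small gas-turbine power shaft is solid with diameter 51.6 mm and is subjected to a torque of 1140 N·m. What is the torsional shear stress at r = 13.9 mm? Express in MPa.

22.8 MPa

J = πd⁴/32 = π(0.0516)⁴/32 = 6.960×10^-7 m⁴.
Shear stress varies linearly with radius: τ = T·r/J = 1140 × 0.0139 / 6.960×10^-7 = 2.277×10^7 Pa.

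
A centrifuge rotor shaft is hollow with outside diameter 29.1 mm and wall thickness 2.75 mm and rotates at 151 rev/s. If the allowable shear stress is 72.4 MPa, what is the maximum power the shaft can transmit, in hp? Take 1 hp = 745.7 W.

J = π(d_o⁴ − d_i⁴)/32 = π(0.0291⁴ − 0.0236⁴)/32 = 3.995×10^-8 m⁴.
T_max = τ_allow·J/r = 7.24×10^7 × 3.995×10^-8 / 0.0146 = 198.8 N·m.
ω = 2π·151 = 948.8 rad/s, so P_max = T_max·ω = 1.886×10^5 W.

253 hp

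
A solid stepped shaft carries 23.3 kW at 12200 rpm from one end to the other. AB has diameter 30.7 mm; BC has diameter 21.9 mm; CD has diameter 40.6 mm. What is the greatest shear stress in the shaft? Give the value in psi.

1280 psi

ω = 2π·12200/60 = 1278 rad/s, so T = P/ω = 23.3×10³ / 1278 = 18.24 N·m.
Under the same torque, τ_max = 16T/(πd³) is largest where d is smallest — segment BC (d = 21.9 mm).
τ_max = 16·18.24/(π·(0.0219)³) = 8.843×10^6 Pa.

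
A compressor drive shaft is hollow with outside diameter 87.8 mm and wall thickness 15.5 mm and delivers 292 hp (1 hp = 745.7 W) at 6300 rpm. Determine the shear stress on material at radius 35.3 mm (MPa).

2.42 MPa

ω = 2π·6300/60 = 659.7 rad/s, so T = P/ω = 292×745.7 / 659.7 = 330.0 N·m.
J = π(d_o⁴ − d_i⁴)/32 = π(0.0878⁴ − 0.0568⁴)/32 = 4.812×10^-6 m⁴.
Shear stress varies linearly with radius: τ = T·r/J = 330.0 × 0.0353 / 4.812×10^-6 = 2.421×10^6 Pa.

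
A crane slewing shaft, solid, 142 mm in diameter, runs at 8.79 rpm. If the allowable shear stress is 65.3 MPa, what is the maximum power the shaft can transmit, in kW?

33.8 kW

J = πd⁴/32 = π(0.142)⁴/32 = 3.992×10^-5 m⁴.
T_max = τ_allow·J/r = 6.53×10^7 × 3.992×10^-5 / 0.0710 = 36710 N·m.
ω = 2π·8.79/60 = 0.9205 rad/s, so P_max = T_max·ω = 3.379×10^4 W.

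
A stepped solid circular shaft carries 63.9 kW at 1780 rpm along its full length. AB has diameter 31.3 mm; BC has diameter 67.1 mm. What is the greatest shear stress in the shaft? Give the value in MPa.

56.9 MPa

ω = 2π·1780/60 = 186.4 rad/s, so T = P/ω = 63.9×10³ / 186.4 = 342.8 N·m.
Under the same torque, τ_max = 16T/(πd³) is largest where d is smallest — segment AB (d = 31.3 mm).
τ_max = 16·342.8/(π·(0.0313)³) = 5.694×10^7 Pa.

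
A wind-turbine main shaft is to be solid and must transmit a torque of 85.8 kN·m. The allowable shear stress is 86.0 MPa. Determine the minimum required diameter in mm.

For a solid shaft τ_max = 16T/(πd³), so d = (16T/(π τ_allow))^(1/3) = (16·85800/(π·8.60×10^7))^(1/3) = 0.1719 m.

172 mm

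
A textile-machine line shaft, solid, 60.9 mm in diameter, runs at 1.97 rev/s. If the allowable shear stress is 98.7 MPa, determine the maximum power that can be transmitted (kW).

J = πd⁴/32 = π(0.0609)⁴/32 = 1.350×10^-6 m⁴.
T_max = τ_allow·J/r = 9.87×10^7 × 1.350×10^-6 / 0.0304 = 4377 N·m.
ω = 2π·1.97 = 12.38 rad/s, so P_max = T_max·ω = 5.418×10^4 W.

54.2 kW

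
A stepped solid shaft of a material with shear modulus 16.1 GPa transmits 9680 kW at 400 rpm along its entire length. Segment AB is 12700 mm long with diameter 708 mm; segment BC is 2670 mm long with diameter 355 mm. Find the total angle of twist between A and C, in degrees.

1.83°

ω = 2π·400/60 = 41.89 rad/s, so T = P/ω = 9680×10³ / 41.89 = 231100 N·m.
J_AB = π(0.708)⁴/32 = 0.0247 m⁴; J_BC = π(0.355)⁴/32 = 1.56×10^-3 m⁴.
θ = (T/G)·Σ L_i/J_i = (231100/16.1×10⁹)·(12.7/0.0247 + 2.67/1.56×10^-3) = 0.03197 rad.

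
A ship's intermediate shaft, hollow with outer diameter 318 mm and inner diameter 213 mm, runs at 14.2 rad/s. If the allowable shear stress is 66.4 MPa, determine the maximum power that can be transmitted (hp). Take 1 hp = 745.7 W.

6380 hp

J = π(d_o⁴ − d_i⁴)/32 = π(0.318⁴ − 0.213⁴)/32 = 8.019×10^-4 m⁴.
T_max = τ_allow·J/r = 6.64×10^7 × 8.019×10^-4 / 0.159 = 334900 N·m.
ω = 14.2 rad/s, so P_max = T_max·ω = 4.755×10^6 W.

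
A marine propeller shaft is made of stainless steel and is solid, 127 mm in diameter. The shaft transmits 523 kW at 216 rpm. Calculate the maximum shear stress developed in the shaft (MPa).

ω = 2π·216/60 = 22.62 rad/s, so T = P/ω = 523×10³ / 22.62 = 23120 N·m.
J = πd⁴/32 = π(0.127)⁴/32 = 2.554×10^-5 m⁴.
τ_max = T·r/J = 23120 × 0.0635 / 2.554×10^-5 = 5.749×10^7 Pa.

57.5 MPa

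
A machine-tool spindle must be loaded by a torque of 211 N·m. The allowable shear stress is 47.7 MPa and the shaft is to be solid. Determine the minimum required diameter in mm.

28.2 mm

For a solid shaft τ_max = 16T/(πd³), so d = (16T/(π τ_allow))^(1/3) = (16·211.0/(π·4.77×10^7))^(1/3) = 0.02824 m.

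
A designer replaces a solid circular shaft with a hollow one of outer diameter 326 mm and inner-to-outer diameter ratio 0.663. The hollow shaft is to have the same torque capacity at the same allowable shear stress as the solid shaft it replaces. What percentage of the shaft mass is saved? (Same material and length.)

Equal τ_max and T ⇒ the solid shaft needs d_s³ = d_o³(1−k⁴), so d_s = 326·(1−0.663⁴)^(1/3) = 303.5 mm.
Area ratio A_h/A_s = d_o²(1−k²)/d_s² = (1−k²)/(1−k⁴)^(2/3) = 0.6467.
Mass saving = 1 − 0.6467 = 35.3 %.

35.3 %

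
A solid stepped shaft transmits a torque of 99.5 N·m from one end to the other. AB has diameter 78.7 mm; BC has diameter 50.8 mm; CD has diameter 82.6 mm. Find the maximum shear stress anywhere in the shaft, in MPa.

3.87 MPa

Under the same torque, τ_max = 16T/(πd³) is largest where d is smallest — segment BC (d = 50.8 mm).
τ_max = 16·99.50/(π·(0.0508)³) = 3.865×10^6 Pa.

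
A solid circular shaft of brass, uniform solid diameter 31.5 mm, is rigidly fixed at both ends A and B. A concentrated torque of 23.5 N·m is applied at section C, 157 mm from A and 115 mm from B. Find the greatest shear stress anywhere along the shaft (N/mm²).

2.21 N/mm²

With uniform GJ and both ends fixed, compatibility θ_AC = θ_CB gives T_A·a = T_B·b, together with T_A + T_B = T₀.
T_A = T₀·b/(a+b) = 23.50·115/272.0 = 9.936 N·m; T_B = 13.56 N·m.
τ in each portion: τ_AC = 1.62×10^6 Pa, τ_CB = 2.21×10^6 Pa; maximum is in CB.
τ_max = T_CB·r/J = 13.56·0.0158/9.67×10^-8 = 2.210×10^6 Pa.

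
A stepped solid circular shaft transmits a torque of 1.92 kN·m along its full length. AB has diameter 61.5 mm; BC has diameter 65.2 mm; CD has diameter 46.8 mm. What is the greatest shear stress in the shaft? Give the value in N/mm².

95.4 N/mm²

Under the same torque, τ_max = 16T/(πd³) is largest where d is smallest — segment CD (d = 46.8 mm).
τ_max = 16·1920/(π·(0.0468)³) = 9.540×10^7 Pa.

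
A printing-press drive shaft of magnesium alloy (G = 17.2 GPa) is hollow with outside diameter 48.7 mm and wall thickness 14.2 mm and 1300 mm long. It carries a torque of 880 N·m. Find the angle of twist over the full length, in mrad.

124 mrad

J = π(d_o⁴ − d_i⁴)/32 = π(0.0487⁴ − 0.0203⁴)/32 = 5.356×10^-7 m⁴.
θ = T·L/(G·J) = 880.0 × 1.30 / (17.2×10⁹ × 5.356×10^-7) = 0.1242 rad.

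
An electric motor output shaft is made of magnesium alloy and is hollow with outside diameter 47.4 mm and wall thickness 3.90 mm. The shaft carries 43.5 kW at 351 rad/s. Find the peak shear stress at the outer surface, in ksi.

1.68 ksi

ω = 351 rad/s, so T = P/ω = 43.5×10³ / 351.0 = 123.9 N·m.
J = π(d_o⁴ − d_i⁴)/32 = π(0.0474⁴ − 0.0396⁴)/32 = 2.542×10^-7 m⁴.
τ_max = T·r/J = 123.9 × 0.0237 / 2.542×10^-7 = 1.156×10^7 Pa.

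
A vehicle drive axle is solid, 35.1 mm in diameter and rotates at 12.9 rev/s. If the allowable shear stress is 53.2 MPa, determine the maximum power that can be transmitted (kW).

J = πd⁴/32 = π(0.0351)⁴/32 = 1.490×10^-7 m⁴.
T_max = τ_allow·J/r = 5.32×10^7 × 1.490×10^-7 / 0.0175 = 451.7 N·m.
ω = 2π·12.9 = 81.05 rad/s, so P_max = T_max·ω = 3.661×10^4 W.

36.6 kW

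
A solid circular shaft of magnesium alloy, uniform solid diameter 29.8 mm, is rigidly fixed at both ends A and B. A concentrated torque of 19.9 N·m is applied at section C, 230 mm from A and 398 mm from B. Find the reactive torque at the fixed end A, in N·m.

12.6 N·m

With uniform GJ and both ends fixed, compatibility θ_AC = θ_CB gives T_A·a = T_B·b, together with T_A + T_B = T₀.
T_A = T₀·b/(a+b) = 19.90·398/628.0 = 12.61 N·m; T_B = 7.288 N·m.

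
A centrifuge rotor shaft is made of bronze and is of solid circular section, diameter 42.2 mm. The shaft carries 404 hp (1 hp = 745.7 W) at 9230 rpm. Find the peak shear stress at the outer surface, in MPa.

ω = 2π·9230/60 = 966.6 rad/s, so T = P/ω = 404×745.7 / 966.6 = 311.7 N·m.
J = πd⁴/32 = π(0.0422)⁴/32 = 3.114×10^-7 m⁴.
τ_max = T·r/J = 311.7 × 0.0211 / 3.114×10^-7 = 2.112×10^7 Pa.

21.1 MPa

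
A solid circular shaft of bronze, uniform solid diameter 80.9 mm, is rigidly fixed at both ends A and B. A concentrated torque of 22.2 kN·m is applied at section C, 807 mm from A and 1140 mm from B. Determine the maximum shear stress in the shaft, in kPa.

With uniform GJ and both ends fixed, compatibility θ_AC = θ_CB gives T_A·a = T_B·b, together with T_A + T_B = T₀.
T_A = T₀·b/(a+b) = 22200·1140/1947 = 13000 N·m; T_B = 9202 N·m.
τ in each portion: τ_AC = 1.25×10^8 Pa, τ_CB = 8.85×10^7 Pa; maximum is in AC.
τ_max = T_AC·r/J = 13000·0.0404/4.21×10^-6 = 1.250×10^8 Pa.

125000 kPa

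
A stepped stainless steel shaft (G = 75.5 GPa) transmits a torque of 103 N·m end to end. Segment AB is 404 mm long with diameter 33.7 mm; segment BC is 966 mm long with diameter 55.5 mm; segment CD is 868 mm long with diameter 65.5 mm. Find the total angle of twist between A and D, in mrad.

6.42 mrad

J_AB = π(0.0337)⁴/32 = 1.27×10^-7 m⁴; J_BC = π(0.0555)⁴/32 = 9.31×10^-7 m⁴; J_CD = π(0.0655)⁴/32 = 1.81×10^-6 m⁴.
θ = (T/G)·Σ L_i/J_i = (103.0/75.5×10⁹)·(0.404/1.27×10^-7 + 0.966/9.31×10^-7 + 0.868/1.81×10^-6) = 6.423×10^-3 rad.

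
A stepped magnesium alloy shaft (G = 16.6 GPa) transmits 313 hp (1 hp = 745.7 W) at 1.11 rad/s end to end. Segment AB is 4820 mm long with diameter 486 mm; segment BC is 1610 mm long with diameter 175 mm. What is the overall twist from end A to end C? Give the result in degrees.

13.3°

ω = 1.11 rad/s, so T = P/ω = 313×745.7 / 1.110 = 210300 N·m.
J_AB = π(0.486)⁴/32 = 5.48×10^-3 m⁴; J_BC = π(0.175)⁴/32 = 9.21×10^-5 m⁴.
θ = (T/G)·Σ L_i/J_i = (210300/16.6×10⁹)·(4.82/5.48×10^-3 + 1.61/9.21×10^-5) = 0.2326 rad.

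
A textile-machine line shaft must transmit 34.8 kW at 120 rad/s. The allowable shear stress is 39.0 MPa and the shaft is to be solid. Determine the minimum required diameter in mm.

ω = 120 rad/s, so T = P/ω = 34.8×10³ / 120.0 = 290.0 N·m.
For a solid shaft τ_max = 16T/(πd³), so d = (16T/(π τ_allow))^(1/3) = (16·290.0/(π·3.90×10^7))^(1/3) = 0.03358 m.

33.6 mm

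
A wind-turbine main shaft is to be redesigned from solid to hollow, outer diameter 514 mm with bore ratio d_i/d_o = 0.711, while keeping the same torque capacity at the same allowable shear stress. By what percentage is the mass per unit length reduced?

Equal τ_max and T ⇒ the solid shaft needs d_s³ = d_o³(1−k⁴), so d_s = 514·(1−0.711⁴)^(1/3) = 465.8 mm.
Area ratio A_h/A_s = d_o²(1−k²)/d_s² = (1−k²)/(1−k⁴)^(2/3) = 0.6020.
Mass saving = 1 − 0.6020 = 39.8 %.

39.8 %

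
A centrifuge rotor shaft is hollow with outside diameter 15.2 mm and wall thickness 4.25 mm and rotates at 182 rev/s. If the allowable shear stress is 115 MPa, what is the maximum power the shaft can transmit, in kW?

87.3 kW

J = π(d_o⁴ − d_i⁴)/32 = π(0.0152⁴ − 0.00670⁴)/32 = 5.043×10^-9 m⁴.
T_max = τ_allow·J/r = 1.15×10^8 × 5.043×10^-9 / 0.00760 = 76.30 N·m.
ω = 2π·182 = 1144 rad/s, so P_max = T_max·ω = 8.726×10^4 W.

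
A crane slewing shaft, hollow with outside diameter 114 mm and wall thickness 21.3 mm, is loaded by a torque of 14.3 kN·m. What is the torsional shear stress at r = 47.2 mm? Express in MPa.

48.1 MPa

J = π(d_o⁴ − d_i⁴)/32 = π(0.114⁴ − 0.0714⁴)/32 = 1.403×10^-5 m⁴.
Shear stress varies linearly with radius: τ = T·r/J = 14300 × 0.0472 / 1.403×10^-5 = 4.811×10^7 Pa.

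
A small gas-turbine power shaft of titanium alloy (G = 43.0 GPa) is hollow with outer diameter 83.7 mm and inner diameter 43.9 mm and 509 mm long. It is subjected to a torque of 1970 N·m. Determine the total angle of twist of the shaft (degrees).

0.300°

J = π(d_o⁴ − d_i⁴)/32 = π(0.0837⁴ − 0.0439⁴)/32 = 4.454×10^-6 m⁴.
θ = T·L/(G·J) = 1970 × 0.509 / (43.0×10⁹ × 4.454×10^-6) = 5.236×10^-3 rad.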